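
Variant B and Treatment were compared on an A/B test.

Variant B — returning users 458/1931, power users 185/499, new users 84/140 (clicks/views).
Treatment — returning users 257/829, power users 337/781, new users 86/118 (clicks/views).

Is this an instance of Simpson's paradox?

Returning users: Variant B 458/1931 = 23.7%, Treatment 257/829 = 31.0% → Treatment
Power users: Variant B 185/499 = 37.1%, Treatment 337/781 = 43.1% → Treatment
New users: Variant B 84/140 = 60.0%, Treatment 86/118 = 72.9% → Treatment
Overall: Variant B 727/2570 = 28.3%, Treatment 680/1728 = 39.4% → Treatment
Treatment wins overall and in every user group — no reversal.

No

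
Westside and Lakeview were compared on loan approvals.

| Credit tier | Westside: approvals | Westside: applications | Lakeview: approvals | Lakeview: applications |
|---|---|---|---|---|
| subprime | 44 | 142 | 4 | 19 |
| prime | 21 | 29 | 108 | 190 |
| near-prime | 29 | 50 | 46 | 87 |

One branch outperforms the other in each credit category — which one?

Westside

Subprime: Westside 44/142 = 31.0%, Lakeview 4/19 = 21.1% → Westside
Prime: Westside 21/29 = 72.4%, Lakeview 108/190 = 56.8% → Westside
Near-prime: Westside 29/50 = 58.0%, Lakeview 46/87 = 52.9% → Westside
Westside has the higher rate in all 3 groups.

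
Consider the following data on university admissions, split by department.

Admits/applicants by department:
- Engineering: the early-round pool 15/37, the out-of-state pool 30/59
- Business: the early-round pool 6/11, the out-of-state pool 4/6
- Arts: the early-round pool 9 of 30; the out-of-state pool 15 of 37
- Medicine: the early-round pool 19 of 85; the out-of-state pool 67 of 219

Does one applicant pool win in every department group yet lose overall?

No

Engineering: the early-round pool 15/37 = 40.5%, the out-of-state pool 30/59 = 50.8% → the out-of-state pool
Business: the early-round pool 6/11 = 54.5%, the out-of-state pool 4/6 = 66.7% → the out-of-state pool
Arts: the early-round pool 9/30 = 30.0%, the out-of-state pool 15/37 = 40.5% → the out-of-state pool
Medicine: the early-round pool 19/85 = 22.4%, the out-of-state pool 67/219 = 30.6% → the out-of-state pool
Overall: the early-round pool 49/163 = 30.1%, the out-of-state pool 116/321 = 36.1% → the out-of-state pool
The out-of-state pool wins overall and in every department group — no reversal.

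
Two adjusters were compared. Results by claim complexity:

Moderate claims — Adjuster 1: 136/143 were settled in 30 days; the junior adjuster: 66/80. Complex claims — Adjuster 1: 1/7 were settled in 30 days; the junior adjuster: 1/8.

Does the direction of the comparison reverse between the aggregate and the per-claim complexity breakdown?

No

Moderate: Adjuster 1 136/143 = 95.1%, the junior adjuster 66/80 = 82.5% → Adjuster 1
Complex: Adjuster 1 1/7 = 14.3%, the junior adjuster 1/8 = 12.5% → Adjuster 1
Overall: Adjuster 1 137/150 = 91.3%, the junior adjuster 67/88 = 76.1% → Adjuster 1
Adjuster 1 wins overall and in every claim group — no reversal.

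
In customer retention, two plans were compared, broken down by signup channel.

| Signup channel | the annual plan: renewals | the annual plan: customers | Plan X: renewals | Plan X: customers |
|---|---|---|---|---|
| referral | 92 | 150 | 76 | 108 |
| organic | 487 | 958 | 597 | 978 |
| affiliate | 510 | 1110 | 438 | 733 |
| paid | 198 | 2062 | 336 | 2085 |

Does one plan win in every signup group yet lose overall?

Referral: the annual plan 92/150 = 61.3%, Plan X 76/108 = 70.4% → Plan X
Organic: the annual plan 487/958 = 50.8%, Plan X 597/978 = 61.0% → Plan X
Affiliate: the annual plan 510/1110 = 45.9%, Plan X 438/733 = 59.8% → Plan X
Paid: the annual plan 198/2062 = 9.6%, Plan X 336/2085 = 16.1% → Plan X
Overall: the annual plan 1287/4280 = 30.1%, Plan X 1447/3904 = 37.1% → Plan X
Plan X wins overall and in every signup group — no reversal.

No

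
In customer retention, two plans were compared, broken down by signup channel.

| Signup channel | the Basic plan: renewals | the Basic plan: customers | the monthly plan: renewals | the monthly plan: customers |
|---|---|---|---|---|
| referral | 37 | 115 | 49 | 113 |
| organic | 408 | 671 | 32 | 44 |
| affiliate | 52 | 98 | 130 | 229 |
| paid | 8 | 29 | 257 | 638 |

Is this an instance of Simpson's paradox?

Yes

Referral: the Basic plan 37/115 = 32.2%, the monthly plan 49/113 = 43.4% → the monthly plan
Organic: the Basic plan 408/671 = 60.8%, the monthly plan 32/44 = 72.7% → the monthly plan
Affiliate: the Basic plan 52/98 = 53.1%, the monthly plan 130/229 = 56.8% → the monthly plan
Paid: the Basic plan 8/29 = 27.6%, the monthly plan 257/638 = 40.3% → the monthly plan
Overall: the Basic plan 505/913 = 55.3%, the monthly plan 468/1024 = 45.7% → the Basic plan
The monthly plan wins each signup group but the Basic plan wins overall — the comparison reverses. The monthly plan's customers skew toward paid, which has a lower base rate.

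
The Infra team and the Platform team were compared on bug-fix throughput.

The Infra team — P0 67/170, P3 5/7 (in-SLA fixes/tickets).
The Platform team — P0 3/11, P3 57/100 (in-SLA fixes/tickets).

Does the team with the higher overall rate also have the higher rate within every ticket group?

No

P0: the Infra team 67/170 = 39.4%, the Platform team 3/11 = 27.3% → the Infra team
P3: the Infra team 5/7 = 71.4%, the Platform team 57/100 = 57.0% → the Infra team
Overall: the Infra team 72/177 = 40.7%, the Platform team 60/111 = 54.1% → the Platform team
The Infra team wins each ticket group but the Platform team wins overall — the comparison reverses. The Infra team's tickets skew toward P0, which has a lower base rate.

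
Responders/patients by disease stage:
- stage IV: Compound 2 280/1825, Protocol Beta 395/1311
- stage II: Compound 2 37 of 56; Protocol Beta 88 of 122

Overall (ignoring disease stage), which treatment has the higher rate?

Protocol Beta

Stage IV: Compound 2 280/1825 = 15.3%, Protocol Beta 395/1311 = 30.1% → Protocol Beta
Stage II: Compound 2 37/56 = 66.1%, Protocol Beta 88/122 = 72.1% → Protocol Beta
Overall: Compound 2 317/1881 = 16.9%, Protocol Beta 483/1433 = 33.7% → Protocol Beta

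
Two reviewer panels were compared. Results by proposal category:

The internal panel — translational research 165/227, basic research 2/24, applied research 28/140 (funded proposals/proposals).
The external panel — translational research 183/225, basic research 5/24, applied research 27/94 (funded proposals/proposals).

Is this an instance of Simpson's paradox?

No

Translational research: the internal panel 165/227 = 72.7%, the external panel 183/225 = 81.3% → the external panel
Basic research: the internal panel 2/24 = 8.3%, the external panel 5/24 = 20.8% → the external panel
Applied research: the internal panel 28/140 = 20.0%, the external panel 27/94 = 28.7% → the external panel
Overall: the internal panel 195/391 = 49.9%, the external panel 215/343 = 62.7% → the external panel
The external panel wins overall and in every proposal group — no reversal.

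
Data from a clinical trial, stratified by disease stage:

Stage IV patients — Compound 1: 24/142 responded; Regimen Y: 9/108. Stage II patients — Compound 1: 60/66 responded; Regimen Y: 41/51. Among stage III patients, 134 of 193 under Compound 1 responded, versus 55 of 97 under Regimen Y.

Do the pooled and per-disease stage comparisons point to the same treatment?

Stage IV: Compound 1 24/142 = 16.9%, Regimen Y 9/108 = 8.3% → Compound 1
Stage II: Compound 1 60/66 = 90.9%, Regimen Y 41/51 = 80.4% → Compound 1
Stage III: Compound 1 134/193 = 69.4%, Regimen Y 55/97 = 56.7% → Compound 1
Overall: Compound 1 218/401 = 54.4%, Regimen Y 105/256 = 41.0% → Compound 1
Compound 1 wins overall and in every disease group — no reversal.

Yes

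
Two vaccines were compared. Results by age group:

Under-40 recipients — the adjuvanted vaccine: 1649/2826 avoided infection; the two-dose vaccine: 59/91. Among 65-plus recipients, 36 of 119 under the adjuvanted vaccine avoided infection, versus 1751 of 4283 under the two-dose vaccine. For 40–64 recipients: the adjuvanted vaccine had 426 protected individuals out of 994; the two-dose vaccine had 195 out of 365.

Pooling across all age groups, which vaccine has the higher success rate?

Under-40: the adjuvanted vaccine 1649/2826 = 58.4%, the two-dose vaccine 59/91 = 64.8% → the two-dose vaccine
65-plus: the adjuvanted vaccine 36/119 = 30.3%, the two-dose vaccine 1751/4283 = 40.9% → the two-dose vaccine
40–64: the adjuvanted vaccine 426/994 = 42.9%, the two-dose vaccine 195/365 = 53.4% → the two-dose vaccine
Overall: the adjuvanted vaccine 2111/3939 = 53.6%, the two-dose vaccine 2005/4739 = 42.3% → the adjuvanted vaccine
(The two-dose vaccine wins every age group but the adjuvanted vaccine wins overall — the two-dose vaccine's recipients skew toward the low-rate 65-plus group.)

the adjuvanted vaccine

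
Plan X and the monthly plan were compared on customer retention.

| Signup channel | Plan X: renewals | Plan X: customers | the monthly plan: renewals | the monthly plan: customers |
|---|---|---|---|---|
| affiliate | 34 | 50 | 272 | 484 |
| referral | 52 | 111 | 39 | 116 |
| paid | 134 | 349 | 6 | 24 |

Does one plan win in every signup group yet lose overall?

Affiliate: Plan X 34/50 = 68.0%, the monthly plan 272/484 = 56.2% → Plan X
Referral: Plan X 52/111 = 46.8%, the monthly plan 39/116 = 33.6% → Plan X
Paid: Plan X 134/349 = 38.4%, the monthly plan 6/24 = 25.0% → Plan X
Overall: Plan X 220/510 = 43.1%, the monthly plan 317/624 = 50.8% → the monthly plan
Plan X wins each signup group but the monthly plan wins overall — the comparison reverses. Plan X's customers skew toward paid, which has a lower base rate.

Yes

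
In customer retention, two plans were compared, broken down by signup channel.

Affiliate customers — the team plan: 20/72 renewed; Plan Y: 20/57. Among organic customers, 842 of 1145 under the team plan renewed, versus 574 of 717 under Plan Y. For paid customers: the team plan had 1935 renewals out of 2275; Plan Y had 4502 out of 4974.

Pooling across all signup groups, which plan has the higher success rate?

Plan Y

Affiliate: the team plan 20/72 = 27.8%, Plan Y 20/57 = 35.1% → Plan Y
Organic: the team plan 842/1145 = 73.5%, Plan Y 574/717 = 80.1% → Plan Y
Paid: the team plan 1935/2275 = 85.1%, Plan Y 4502/4974 = 90.5% → Plan Y
Overall: the team plan 2797/3492 = 80.1%, Plan Y 5096/5748 = 88.7% → Plan Y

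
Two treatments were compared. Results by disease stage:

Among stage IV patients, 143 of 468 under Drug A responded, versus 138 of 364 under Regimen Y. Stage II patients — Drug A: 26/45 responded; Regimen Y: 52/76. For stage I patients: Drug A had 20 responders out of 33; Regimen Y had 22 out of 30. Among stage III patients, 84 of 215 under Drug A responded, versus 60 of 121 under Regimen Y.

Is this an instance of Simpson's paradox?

No

Stage IV: Drug A 143/468 = 30.6%, Regimen Y 138/364 = 37.9% → Regimen Y
Stage II: Drug A 26/45 = 57.8%, Regimen Y 52/76 = 68.4% → Regimen Y
Stage I: Drug A 20/33 = 60.6%, Regimen Y 22/30 = 73.3% → Regimen Y
Stage III: Drug A 84/215 = 39.1%, Regimen Y 60/121 = 49.6% → Regimen Y
Overall: Drug A 273/761 = 35.9%, Regimen Y 272/591 = 46.0% → Regimen Y
Regimen Y wins overall and in every disease group — no reversal.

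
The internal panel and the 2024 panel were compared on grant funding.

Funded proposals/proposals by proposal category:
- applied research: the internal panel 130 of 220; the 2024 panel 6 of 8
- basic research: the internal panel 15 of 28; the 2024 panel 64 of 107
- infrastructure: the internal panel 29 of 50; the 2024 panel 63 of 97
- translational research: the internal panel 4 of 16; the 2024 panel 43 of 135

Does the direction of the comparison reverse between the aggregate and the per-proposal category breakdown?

Applied research: the internal panel 130/220 = 59.1%, the 2024 panel 6/8 = 75.0% → the 2024 panel
Basic research: the internal panel 15/28 = 53.6%, the 2024 panel 64/107 = 59.8% → the 2024 panel
Infrastructure: the internal panel 29/50 = 58.0%, the 2024 panel 63/97 = 64.9% → the 2024 panel
Translational research: the internal panel 4/16 = 25.0%, the 2024 panel 43/135 = 31.9% → the 2024 panel
Overall: the internal panel 178/314 = 56.7%, the 2024 panel 176/347 = 50.7% → the internal panel
The 2024 panel wins each proposal group but the internal panel wins overall — the comparison reverses. The 2024 panel's proposals skew toward translational research, which has a lower base rate.

Yes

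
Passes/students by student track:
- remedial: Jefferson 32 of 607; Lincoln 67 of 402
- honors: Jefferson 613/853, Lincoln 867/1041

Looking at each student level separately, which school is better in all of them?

Lincoln

Remedial: Jefferson 32/607 = 5.3%, Lincoln 67/402 = 16.7% → Lincoln
Honors: Jefferson 613/853 = 71.9%, Lincoln 867/1041 = 83.3% → Lincoln
Lincoln has the higher rate in both groups.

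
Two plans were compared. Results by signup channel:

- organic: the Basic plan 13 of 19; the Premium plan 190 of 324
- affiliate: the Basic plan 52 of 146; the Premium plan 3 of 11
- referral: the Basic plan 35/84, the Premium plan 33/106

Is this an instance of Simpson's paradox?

Organic: the Basic plan 13/19 = 68.4%, the Premium plan 190/324 = 58.6% → the Basic plan
Affiliate: the Basic plan 52/146 = 35.6%, the Premium plan 3/11 = 27.3% → the Basic plan
Referral: the Basic plan 35/84 = 41.7%, the Premium plan 33/106 = 31.1% → the Basic plan
Overall: the Basic plan 100/249 = 40.2%, the Premium plan 226/441 = 51.2% → the Premium plan
The Basic plan wins each signup group but the Premium plan wins overall — the comparison reverses. The Basic plan's customers skew toward affiliate, which has a lower base rate.

Yes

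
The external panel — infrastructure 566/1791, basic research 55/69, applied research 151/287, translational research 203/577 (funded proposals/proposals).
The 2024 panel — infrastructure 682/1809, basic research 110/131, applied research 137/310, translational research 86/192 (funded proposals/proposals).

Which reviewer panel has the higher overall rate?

Infrastructure: the external panel 566/1791 = 31.6%, the 2024 panel 682/1809 = 37.7% → the 2024 panel
Basic research: the external panel 55/69 = 79.7%, the 2024 panel 110/131 = 84.0% → the 2024 panel
Applied research: the external panel 151/287 = 52.6%, the 2024 panel 137/310 = 44.2% → the external panel
Translational research: the external panel 203/577 = 35.2%, the 2024 panel 86/192 = 44.8% → the 2024 panel
Overall: the external panel 975/2724 = 35.8%, the 2024 panel 1015/2442 = 41.6% → the 2024 panel
(Neither sweeps every proposal group, but the 2024 panel has the higher pooled rate.)

the 2024 panel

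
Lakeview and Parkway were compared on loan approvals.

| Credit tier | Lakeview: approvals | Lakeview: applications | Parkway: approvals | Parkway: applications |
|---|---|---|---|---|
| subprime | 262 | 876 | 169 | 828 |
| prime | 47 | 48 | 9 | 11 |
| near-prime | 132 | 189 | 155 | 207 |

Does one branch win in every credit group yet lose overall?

Subprime: Lakeview 262/876 = 29.9%, Parkway 169/828 = 20.4% → Lakeview
Prime: Lakeview 47/48 = 97.9%, Parkway 9/11 = 81.8% → Lakeview
Near-prime: Lakeview 132/189 = 69.8%, Parkway 155/207 = 74.9% → Parkway
Overall: Lakeview 441/1113 = 39.6%, Parkway 333/1046 = 31.8% → Lakeview
Neither sweeps: Lakeview wins 2 of 3 groups, Parkway wins 1. Lakeview wins overall but not every group — no Simpson reversal.

No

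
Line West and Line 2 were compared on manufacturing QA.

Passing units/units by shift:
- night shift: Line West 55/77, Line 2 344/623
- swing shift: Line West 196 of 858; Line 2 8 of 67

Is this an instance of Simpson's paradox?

Night shift: Line West 55/77 = 71.4%, Line 2 344/623 = 55.2% → Line West
Swing shift: Line West 196/858 = 22.8%, Line 2 8/67 = 11.9% → Line West
Overall: Line West 251/935 = 26.8%, Line 2 352/690 = 51.0% → Line 2
Line West wins each shift group but Line 2 wins overall — the comparison reverses. Line West's units skew toward swing shift, which has a lower base rate.

Yes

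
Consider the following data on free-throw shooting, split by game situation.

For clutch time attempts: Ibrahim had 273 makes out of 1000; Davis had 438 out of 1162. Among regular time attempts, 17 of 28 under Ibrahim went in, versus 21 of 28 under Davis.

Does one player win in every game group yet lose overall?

No

Clutch time: Ibrahim 273/1000 = 27.3%, Davis 438/1162 = 37.7% → Davis
Regular time: Ibrahim 17/28 = 60.7%, Davis 21/28 = 75.0% → Davis
Overall: Ibrahim 290/1028 = 28.2%, Davis 459/1190 = 38.6% → Davis
Davis wins overall and in every game group — no reversal.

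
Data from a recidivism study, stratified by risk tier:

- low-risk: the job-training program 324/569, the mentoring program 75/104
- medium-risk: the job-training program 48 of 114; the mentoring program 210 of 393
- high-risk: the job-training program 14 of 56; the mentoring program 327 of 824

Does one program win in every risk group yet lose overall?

Low-risk: the job-training program 324/569 = 56.9%, the mentoring program 75/104 = 72.1% → the mentoring program
Medium-risk: the job-training program 48/114 = 42.1%, the mentoring program 210/393 = 53.4% → the mentoring program
High-risk: the job-training program 14/56 = 25.0%, the mentoring program 327/824 = 39.7% → the mentoring program
Overall: the job-training program 386/739 = 52.2%, the mentoring program 612/1321 = 46.3% → the job-training program
The mentoring program wins each risk group but the job-training program wins overall — the comparison reverses. The mentoring program's participants skew toward high-risk, which has a lower base rate.

Yes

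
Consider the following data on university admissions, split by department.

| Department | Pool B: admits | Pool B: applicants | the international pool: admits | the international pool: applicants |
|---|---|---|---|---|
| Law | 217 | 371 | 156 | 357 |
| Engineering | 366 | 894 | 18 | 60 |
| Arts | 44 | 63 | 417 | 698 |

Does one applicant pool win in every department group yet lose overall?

Yes

Law: Pool B 217/371 = 58.5%, the international pool 156/357 = 43.7% → Pool B
Engineering: Pool B 366/894 = 40.9%, the international pool 18/60 = 30.0% → Pool B
Arts: Pool B 44/63 = 69.8%, the international pool 417/698 = 59.7% → Pool B
Overall: Pool B 627/1328 = 47.2%, the international pool 591/1115 = 53.0% → the international pool
Pool B wins each department group but the international pool wins overall — the comparison reverses. Pool B's applicants skew toward Engineering, which has a lower base rate.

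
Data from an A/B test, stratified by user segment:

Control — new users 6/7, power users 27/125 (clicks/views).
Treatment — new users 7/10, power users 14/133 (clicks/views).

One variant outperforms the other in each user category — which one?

New users: Control 6/7 = 85.7%, Treatment 7/10 = 70.0% → Control
Power users: Control 27/125 = 21.6%, Treatment 14/133 = 10.5% → Control
Control has the higher rate in both groups.

Control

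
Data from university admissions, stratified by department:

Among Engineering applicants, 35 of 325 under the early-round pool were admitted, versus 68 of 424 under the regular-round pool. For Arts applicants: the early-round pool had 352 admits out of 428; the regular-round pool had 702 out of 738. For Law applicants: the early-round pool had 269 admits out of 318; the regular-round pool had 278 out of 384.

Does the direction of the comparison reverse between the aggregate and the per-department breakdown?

Engineering: the early-round pool 35/325 = 10.8%, the regular-round pool 68/424 = 16.0% → the regular-round pool
Arts: the early-round pool 352/428 = 82.2%, the regular-round pool 702/738 = 95.1% → the regular-round pool
Law: the early-round pool 269/318 = 84.6%, the regular-round pool 278/384 = 72.4% → the early-round pool
Overall: the early-round pool 656/1071 = 61.3%, the regular-round pool 1048/1546 = 67.8% → the regular-round pool
Neither sweeps: the early-round pool wins 1 of 3 groups, the regular-round pool wins 2. The regular-round pool wins overall but not every group — no Simpson reversal.

No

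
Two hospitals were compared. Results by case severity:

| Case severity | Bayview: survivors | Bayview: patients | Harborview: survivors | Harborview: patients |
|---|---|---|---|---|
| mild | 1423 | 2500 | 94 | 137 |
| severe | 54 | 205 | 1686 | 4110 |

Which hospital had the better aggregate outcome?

Mild: Bayview 1423/2500 = 56.9%, Harborview 94/137 = 68.6% → Harborview
Severe: Bayview 54/205 = 26.3%, Harborview 1686/4110 = 41.0% → Harborview
Overall: Bayview 1477/2705 = 54.6%, Harborview 1780/4247 = 41.9% → Bayview
(Harborview wins every case group but Bayview wins overall — Harborview's patients skew toward the low-rate severe group.)

Bayview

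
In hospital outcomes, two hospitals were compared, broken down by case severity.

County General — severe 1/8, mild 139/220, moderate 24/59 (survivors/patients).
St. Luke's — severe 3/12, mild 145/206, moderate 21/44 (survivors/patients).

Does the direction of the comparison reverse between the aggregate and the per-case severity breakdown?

Severe: County General 1/8 = 12.5%, St. Luke's 3/12 = 25.0% → St. Luke's
Mild: County General 139/220 = 63.2%, St. Luke's 145/206 = 70.4% → St. Luke's
Moderate: County General 24/59 = 40.7%, St. Luke's 21/44 = 47.7% → St. Luke's
Overall: County General 164/287 = 57.1%, St. Luke's 169/262 = 64.5% → St. Luke's
St. Luke's wins overall and in every case group — no reversal.

No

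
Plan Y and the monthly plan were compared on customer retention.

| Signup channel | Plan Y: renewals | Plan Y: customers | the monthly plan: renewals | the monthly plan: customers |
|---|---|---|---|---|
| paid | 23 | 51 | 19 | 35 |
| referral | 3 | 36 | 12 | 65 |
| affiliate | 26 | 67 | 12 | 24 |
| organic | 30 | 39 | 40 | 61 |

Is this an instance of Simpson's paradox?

Paid: Plan Y 23/51 = 45.1%, the monthly plan 19/35 = 54.3% → the monthly plan
Referral: Plan Y 3/36 = 8.3%, the monthly plan 12/65 = 18.5% → the monthly plan
Affiliate: Plan Y 26/67 = 38.8%, the monthly plan 12/24 = 50.0% → the monthly plan
Organic: Plan Y 30/39 = 76.9%, the monthly plan 40/61 = 65.6% → Plan Y
Overall: Plan Y 82/193 = 42.5%, the monthly plan 83/185 = 44.9% → the monthly plan
Neither sweeps: Plan Y wins 1 of 4 groups, the monthly plan wins 3. The monthly plan wins overall but not every group — no Simpson reversal.

No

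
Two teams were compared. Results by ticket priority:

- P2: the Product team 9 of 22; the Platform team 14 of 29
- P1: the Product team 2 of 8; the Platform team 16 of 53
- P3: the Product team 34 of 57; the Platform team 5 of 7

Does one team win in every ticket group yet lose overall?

Yes

P2: the Product team 9/22 = 40.9%, the Platform team 14/29 = 48.3% → the Platform team
P1: the Product team 2/8 = 25.0%, the Platform team 16/53 = 30.2% → the Platform team
P3: the Product team 34/57 = 59.6%, the Platform team 5/7 = 71.4% → the Platform team
Overall: the Product team 45/87 = 51.7%, the Platform team 35/89 = 39.3% → the Product team
The Platform team wins each ticket group but the Product team wins overall — the comparison reverses. The Platform team's tickets skew toward P1, which has a lower base rate.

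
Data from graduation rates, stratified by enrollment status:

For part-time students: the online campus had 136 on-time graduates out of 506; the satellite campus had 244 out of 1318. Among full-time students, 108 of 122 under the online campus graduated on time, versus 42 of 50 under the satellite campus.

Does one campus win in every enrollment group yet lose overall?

No

Part-time: the online campus 136/506 = 26.9%, the satellite campus 244/1318 = 18.5% → the online campus
Full-time: the online campus 108/122 = 88.5%, the satellite campus 42/50 = 84.0% → the online campus
Overall: the online campus 244/628 = 38.9%, the satellite campus 286/1368 = 20.9% → the online campus
The online campus wins overall and in every enrollment group — no reversal.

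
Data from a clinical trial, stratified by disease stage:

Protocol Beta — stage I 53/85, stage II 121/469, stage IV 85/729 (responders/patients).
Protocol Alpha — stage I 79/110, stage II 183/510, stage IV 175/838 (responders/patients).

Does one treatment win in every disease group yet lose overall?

No

Stage I: Protocol Beta 53/85 = 62.4%, Protocol Alpha 79/110 = 71.8% → Protocol Alpha
Stage II: Protocol Beta 121/469 = 25.8%, Protocol Alpha 183/510 = 35.9% → Protocol Alpha
Stage IV: Protocol Beta 85/729 = 11.7%, Protocol Alpha 175/838 = 20.9% → Protocol Alpha
Overall: Protocol Beta 259/1283 = 20.2%, Protocol Alpha 437/1458 = 30.0% → Protocol Alpha
Protocol Alpha wins overall and in every disease group — no reversal.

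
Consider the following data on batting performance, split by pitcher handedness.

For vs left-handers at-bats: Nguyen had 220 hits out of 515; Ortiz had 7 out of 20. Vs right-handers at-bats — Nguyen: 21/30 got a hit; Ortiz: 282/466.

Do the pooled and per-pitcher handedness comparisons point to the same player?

Vs left-handers: Nguyen 220/515 = 42.7%, Ortiz 7/20 = 35.0% → Nguyen
Vs right-handers: Nguyen 21/30 = 70.0%, Ortiz 282/466 = 60.5% → Nguyen
Overall: Nguyen 241/545 = 44.2%, Ortiz 289/486 = 59.5% → Ortiz
Nguyen wins each pitcher group but Ortiz wins overall — the comparison reverses. Nguyen's at-bats skew toward vs left-handers, which has a lower base rate.

No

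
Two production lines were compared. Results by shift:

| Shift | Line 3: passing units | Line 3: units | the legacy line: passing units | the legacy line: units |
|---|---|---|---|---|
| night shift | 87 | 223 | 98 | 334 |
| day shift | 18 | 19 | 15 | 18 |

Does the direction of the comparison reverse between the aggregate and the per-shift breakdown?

No

Night shift: Line 3 87/223 = 39.0%, the legacy line 98/334 = 29.3% → Line 3
Day shift: Line 3 18/19 = 94.7%, the legacy line 15/18 = 83.3% → Line 3
Overall: Line 3 105/242 = 43.4%, the legacy line 113/352 = 32.1% → Line 3
Line 3 wins overall and in every shift group — no reversal.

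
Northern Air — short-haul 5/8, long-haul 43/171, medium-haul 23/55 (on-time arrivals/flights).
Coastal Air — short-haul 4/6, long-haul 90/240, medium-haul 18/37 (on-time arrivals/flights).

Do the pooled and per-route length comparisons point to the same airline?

Short-haul: Northern Air 5/8 = 62.5%, Coastal Air 4/6 = 66.7% → Coastal Air
Long-haul: Northern Air 43/171 = 25.1%, Coastal Air 90/240 = 37.5% → Coastal Air
Medium-haul: Northern Air 23/55 = 41.8%, Coastal Air 18/37 = 48.6% → Coastal Air
Overall: Northern Air 71/234 = 30.3%, Coastal Air 112/283 = 39.6% → Coastal Air
Coastal Air wins overall and in every route group — no reversal.

Yes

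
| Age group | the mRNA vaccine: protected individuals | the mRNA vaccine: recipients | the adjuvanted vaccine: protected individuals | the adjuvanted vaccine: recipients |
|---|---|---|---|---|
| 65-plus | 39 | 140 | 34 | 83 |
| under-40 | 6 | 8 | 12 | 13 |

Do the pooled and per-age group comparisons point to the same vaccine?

65-plus: the mRNA vaccine 39/140 = 27.9%, the adjuvanted vaccine 34/83 = 41.0% → the adjuvanted vaccine
Under-40: the mRNA vaccine 6/8 = 75.0%, the adjuvanted vaccine 12/13 = 92.3% → the adjuvanted vaccine
Overall: the mRNA vaccine 45/148 = 30.4%, the adjuvanted vaccine 46/96 = 47.9% → the adjuvanted vaccine
The adjuvanted vaccine wins overall and in every age group — no reversal.

Yes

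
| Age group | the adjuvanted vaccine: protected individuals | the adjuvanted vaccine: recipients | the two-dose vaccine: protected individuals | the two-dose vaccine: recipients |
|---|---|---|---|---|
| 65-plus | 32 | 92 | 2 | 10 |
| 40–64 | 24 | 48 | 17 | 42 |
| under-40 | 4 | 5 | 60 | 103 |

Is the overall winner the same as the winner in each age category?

No

65-plus: the adjuvanted vaccine 32/92 = 34.8%, the two-dose vaccine 2/10 = 20.0% → the adjuvanted vaccine
40–64: the adjuvanted vaccine 24/48 = 50.0%, the two-dose vaccine 17/42 = 40.5% → the adjuvanted vaccine
Under-40: the adjuvanted vaccine 4/5 = 80.0%, the two-dose vaccine 60/103 = 58.3% → the adjuvanted vaccine
Overall: the adjuvanted vaccine 60/145 = 41.4%, the two-dose vaccine 79/155 = 51.0% → the two-dose vaccine
The adjuvanted vaccine wins each age group but the two-dose vaccine wins overall — the comparison reverses. The adjuvanted vaccine's recipients skew toward 65-plus, which has a lower base rate.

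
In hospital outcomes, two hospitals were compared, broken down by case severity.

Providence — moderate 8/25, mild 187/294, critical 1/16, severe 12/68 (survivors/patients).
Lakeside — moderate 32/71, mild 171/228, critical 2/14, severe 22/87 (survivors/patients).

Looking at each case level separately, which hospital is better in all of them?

Moderate: Providence 8/25 = 32.0%, Lakeside 32/71 = 45.1% → Lakeside
Mild: Providence 187/294 = 63.6%, Lakeside 171/228 = 75.0% → Lakeside
Critical: Providence 1/16 = 6.2%, Lakeside 2/14 = 14.3% → Lakeside
Severe: Providence 12/68 = 17.6%, Lakeside 22/87 = 25.3% → Lakeside
Lakeside has the higher rate in all 4 groups.

Lakeside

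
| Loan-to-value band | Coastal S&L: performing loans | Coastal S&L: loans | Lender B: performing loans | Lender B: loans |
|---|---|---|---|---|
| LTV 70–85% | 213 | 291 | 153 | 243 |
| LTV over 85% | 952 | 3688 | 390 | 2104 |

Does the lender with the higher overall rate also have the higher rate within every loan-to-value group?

Yes

LTV 70–85%: Coastal S&L 213/291 = 73.2%, Lender B 153/243 = 63.0% → Coastal S&L
LTV over 85%: Coastal S&L 952/3688 = 25.8%, Lender B 390/2104 = 18.5% → Coastal S&L
Overall: Coastal S&L 1165/3979 = 29.3%, Lender B 543/2347 = 23.1% → Coastal S&L
Coastal S&L wins overall and in every loan-to-value group — no reversal.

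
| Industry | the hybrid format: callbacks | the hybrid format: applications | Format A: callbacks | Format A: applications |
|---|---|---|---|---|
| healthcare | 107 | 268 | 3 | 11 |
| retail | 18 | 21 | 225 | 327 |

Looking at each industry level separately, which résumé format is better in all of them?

the hybrid format

Healthcare: the hybrid format 107/268 = 39.9%, Format A 3/11 = 27.3% → the hybrid format
Retail: the hybrid format 18/21 = 85.7%, Format A 225/327 = 68.8% → the hybrid format
The hybrid format has the higher rate in both groups.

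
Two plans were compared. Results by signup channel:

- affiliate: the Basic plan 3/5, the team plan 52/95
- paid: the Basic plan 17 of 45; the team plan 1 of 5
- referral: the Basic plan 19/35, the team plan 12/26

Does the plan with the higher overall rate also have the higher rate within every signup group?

No

Affiliate: the Basic plan 3/5 = 60.0%, the team plan 52/95 = 54.7% → the Basic plan
Paid: the Basic plan 17/45 = 37.8%, the team plan 1/5 = 20.0% → the Basic plan
Referral: the Basic plan 19/35 = 54.3%, the team plan 12/26 = 46.2% → the Basic plan
Overall: the Basic plan 39/85 = 45.9%, the team plan 65/126 = 51.6% → the team plan
The Basic plan wins each signup group but the team plan wins overall — the comparison reverses. The Basic plan's customers skew toward paid, which has a lower base rate.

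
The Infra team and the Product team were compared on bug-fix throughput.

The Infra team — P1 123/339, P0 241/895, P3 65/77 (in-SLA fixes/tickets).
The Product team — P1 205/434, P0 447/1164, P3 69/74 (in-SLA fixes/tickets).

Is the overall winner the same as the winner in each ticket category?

Yes

P1: the Infra team 123/339 = 36.3%, the Product team 205/434 = 47.2% → the Product team
P0: the Infra team 241/895 = 26.9%, the Product team 447/1164 = 38.4% → the Product team
P3: the Infra team 65/77 = 84.4%, the Product team 69/74 = 93.2% → the Product team
Overall: the Infra team 429/1311 = 32.7%, the Product team 721/1672 = 43.1% → the Product team
The Product team wins overall and in every ticket group — no reversal.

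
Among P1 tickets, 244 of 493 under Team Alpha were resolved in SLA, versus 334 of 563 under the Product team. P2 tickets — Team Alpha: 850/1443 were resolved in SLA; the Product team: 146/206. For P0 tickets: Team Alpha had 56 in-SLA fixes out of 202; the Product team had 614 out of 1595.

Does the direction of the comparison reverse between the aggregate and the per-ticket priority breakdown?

Yes

P1: Team Alpha 244/493 = 49.5%, the Product team 334/563 = 59.3% → the Product team
P2: Team Alpha 850/1443 = 58.9%, the Product team 146/206 = 70.9% → the Product team
P0: Team Alpha 56/202 = 27.7%, the Product team 614/1595 = 38.5% → the Product team
Overall: Team Alpha 1150/2138 = 53.8%, the Product team 1094/2364 = 46.3% → Team Alpha
The Product team wins each ticket group but Team Alpha wins overall — the comparison reverses. The Product team's tickets skew toward P0, which has a lower base rate.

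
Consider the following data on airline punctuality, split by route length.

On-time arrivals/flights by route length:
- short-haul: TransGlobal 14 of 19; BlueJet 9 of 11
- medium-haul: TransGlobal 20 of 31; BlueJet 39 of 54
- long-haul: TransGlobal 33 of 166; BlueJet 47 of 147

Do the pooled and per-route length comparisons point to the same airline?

Short-haul: TransGlobal 14/19 = 73.7%, BlueJet 9/11 = 81.8% → BlueJet
Medium-haul: TransGlobal 20/31 = 64.5%, BlueJet 39/54 = 72.2% → BlueJet
Long-haul: TransGlobal 33/166 = 19.9%, BlueJet 47/147 = 32.0% → BlueJet
Overall: TransGlobal 67/216 = 31.0%, BlueJet 95/212 = 44.8% → BlueJet
BlueJet wins overall and in every route group — no reversal.

Yes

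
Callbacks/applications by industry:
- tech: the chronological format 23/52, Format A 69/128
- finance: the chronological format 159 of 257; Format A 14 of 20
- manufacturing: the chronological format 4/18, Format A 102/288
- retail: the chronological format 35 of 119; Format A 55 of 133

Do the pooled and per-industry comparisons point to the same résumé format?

No

Tech: the chronological format 23/52 = 44.2%, Format A 69/128 = 53.9% → Format A
Finance: the chronological format 159/257 = 61.9%, Format A 14/20 = 70.0% → Format A
Manufacturing: the chronological format 4/18 = 22.2%, Format A 102/288 = 35.4% → Format A
Retail: the chronological format 35/119 = 29.4%, Format A 55/133 = 41.4% → Format A
Overall: the chronological format 221/446 = 49.6%, Format A 240/569 = 42.2% → the chronological format
Format A wins each industry group but the chronological format wins overall — the comparison reverses. Format A's applications skew toward manufacturing, which has a lower base rate.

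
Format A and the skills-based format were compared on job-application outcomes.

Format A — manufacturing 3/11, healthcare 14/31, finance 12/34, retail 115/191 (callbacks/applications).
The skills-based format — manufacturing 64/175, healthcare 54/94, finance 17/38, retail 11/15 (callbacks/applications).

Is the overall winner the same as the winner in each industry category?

No

Manufacturing: Format A 3/11 = 27.3%, the skills-based format 64/175 = 36.6% → the skills-based format
Healthcare: Format A 14/31 = 45.2%, the skills-based format 54/94 = 57.4% → the skills-based format
Finance: Format A 12/34 = 35.3%, the skills-based format 17/38 = 44.7% → the skills-based format
Retail: Format A 115/191 = 60.2%, the skills-based format 11/15 = 73.3% → the skills-based format
Overall: Format A 144/267 = 53.9%, the skills-based format 146/322 = 45.3% → Format A
The skills-based format wins each industry group but Format A wins overall — the comparison reverses. The skills-based format's applications skew toward manufacturing, which has a lower base rate.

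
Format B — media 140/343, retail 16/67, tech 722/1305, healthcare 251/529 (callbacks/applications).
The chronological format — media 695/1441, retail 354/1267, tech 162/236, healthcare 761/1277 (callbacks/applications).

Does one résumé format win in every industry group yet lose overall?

Yes

Media: Format B 140/343 = 40.8%, the chronological format 695/1441 = 48.2% → the chronological format
Retail: Format B 16/67 = 23.9%, the chronological format 354/1267 = 27.9% → the chronological format
Tech: Format B 722/1305 = 55.3%, the chronological format 162/236 = 68.6% → the chronological format
Healthcare: Format B 251/529 = 47.4%, the chronological format 761/1277 = 59.6% → the chronological format
Overall: Format B 1129/2244 = 50.3%, the chronological format 1972/4221 = 46.7% → Format B
The chronological format wins each industry group but Format B wins overall — the comparison reverses. The chronological format's applications skew toward retail, which has a lower base rate.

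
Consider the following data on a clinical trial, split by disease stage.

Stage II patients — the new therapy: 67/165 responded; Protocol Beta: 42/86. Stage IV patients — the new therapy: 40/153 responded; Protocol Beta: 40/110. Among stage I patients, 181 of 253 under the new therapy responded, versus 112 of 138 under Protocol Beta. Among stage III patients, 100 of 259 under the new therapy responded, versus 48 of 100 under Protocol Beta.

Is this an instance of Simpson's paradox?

Stage II: the new therapy 67/165 = 40.6%, Protocol Beta 42/86 = 48.8% → Protocol Beta
Stage IV: the new therapy 40/153 = 26.1%, Protocol Beta 40/110 = 36.4% → Protocol Beta
Stage I: the new therapy 181/253 = 71.5%, Protocol Beta 112/138 = 81.2% → Protocol Beta
Stage III: the new therapy 100/259 = 38.6%, Protocol Beta 48/100 = 48.0% → Protocol Beta
Overall: the new therapy 388/830 = 46.7%, Protocol Beta 242/434 = 55.8% → Protocol Beta
Protocol Beta wins overall and in every disease group — no reversal.

No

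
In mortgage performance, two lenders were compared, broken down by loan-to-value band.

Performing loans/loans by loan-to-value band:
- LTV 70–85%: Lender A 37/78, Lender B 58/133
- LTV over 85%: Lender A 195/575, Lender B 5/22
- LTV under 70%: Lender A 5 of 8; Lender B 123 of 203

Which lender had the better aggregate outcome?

LTV 70–85%: Lender A 37/78 = 47.4%, Lender B 58/133 = 43.6% → Lender A
LTV over 85%: Lender A 195/575 = 33.9%, Lender B 5/22 = 22.7% → Lender A
LTV under 70%: Lender A 5/8 = 62.5%, Lender B 123/203 = 60.6% → Lender A
Overall: Lender A 237/661 = 35.9%, Lender B 186/358 = 52.0% → Lender B
(Lender A wins every loan-to-value group but Lender B wins overall — Lender A's loans skew toward the low-rate LTV over 85% group.)

Lender B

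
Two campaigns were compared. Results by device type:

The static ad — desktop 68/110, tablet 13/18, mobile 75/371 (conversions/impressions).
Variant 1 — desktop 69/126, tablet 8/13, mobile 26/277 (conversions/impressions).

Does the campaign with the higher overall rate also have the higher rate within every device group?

Yes

Desktop: the static ad 68/110 = 61.8%, Variant 1 69/126 = 54.8% → the static ad
Tablet: the static ad 13/18 = 72.2%, Variant 1 8/13 = 61.5% → the static ad
Mobile: the static ad 75/371 = 20.2%, Variant 1 26/277 = 9.4% → the static ad
Overall: the static ad 156/499 = 31.3%, Variant 1 103/416 = 24.8% → the static ad
The static ad wins overall and in every device group — no reversal.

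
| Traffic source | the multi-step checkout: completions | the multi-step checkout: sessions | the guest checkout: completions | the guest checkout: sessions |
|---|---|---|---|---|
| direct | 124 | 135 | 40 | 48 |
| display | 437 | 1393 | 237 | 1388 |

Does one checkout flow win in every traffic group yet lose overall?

Direct: the multi-step checkout 124/135 = 91.9%, the guest checkout 40/48 = 83.3% → the multi-step checkout
Display: the multi-step checkout 437/1393 = 31.4%, the guest checkout 237/1388 = 17.1% → the multi-step checkout
Overall: the multi-step checkout 561/1528 = 36.7%, the guest checkout 277/1436 = 19.3% → the multi-step checkout
The multi-step checkout wins overall and in every traffic group — no reversal.

No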